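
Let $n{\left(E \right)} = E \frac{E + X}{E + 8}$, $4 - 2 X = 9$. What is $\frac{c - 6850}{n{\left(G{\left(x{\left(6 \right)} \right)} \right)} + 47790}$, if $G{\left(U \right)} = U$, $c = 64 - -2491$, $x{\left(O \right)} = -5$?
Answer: $- \frac{1718}{19121} \approx -0.089849$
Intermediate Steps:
$X = - \frac{5}{2}$ ($X = 2 - \frac{9}{2} = - \frac{5}{2} \approx -2.5$)
$c = 2555$ ($c = 64 + 2491 = 2555$)
$n{\left(E \right)} = \frac{E \left(- \frac{5}{2} + E\right)}{8 + E}$ ($n{\left(E \right)} = E \frac{E - \frac{5}{2}}{E + 8} = E \frac{- \frac{5}{2} + E}{8 + E} = \frac{E \left(- \frac{5}{2} + E\right)}{8 + E}$)
$\frac{c - 6850}{n{\left(G{\left(x{\left(6 \right)} \right)} \right)} + 47790} = \frac{2555 - 6850}{\frac{1}{2} \left(-5\right) \frac{1}{8 - 5} \left(-5 + 2 \left(-5\right)\right) + 47790} = - \frac{4295}{\frac{1}{2} \left(-5\right) \frac{1}{3} \left(-5 - 10\right) + 47790} = - \frac{4295}{\frac{1}{2} \left(-5\right) \frac{1}{3} \left(-15\right) + 47790} = - \frac{4295}{\frac{25}{2} + 47790} = - \frac{4295}{\frac{95605}{2}} = \left(-4295\right) \frac{2}{95605} = - \frac{1718}{19121}$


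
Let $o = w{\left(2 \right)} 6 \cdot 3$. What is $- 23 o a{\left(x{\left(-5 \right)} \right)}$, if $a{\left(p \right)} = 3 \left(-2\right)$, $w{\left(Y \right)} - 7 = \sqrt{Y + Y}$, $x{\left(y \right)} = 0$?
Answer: $22356$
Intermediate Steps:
$w{\left(Y \right)} = 7 + \sqrt{2} \sqrt{Y}$ ($w{\left(Y \right)} = 7 + \sqrt{Y + Y} = 7 + \sqrt{2 Y} = 7 + \sqrt{2} \sqrt{Y}$)
$a{\left(p \right)} = -6$
$o = 162$ ($o = \left(7 + \sqrt{2} \sqrt{2}\right) 6 \cdot 3 = \left(7 + 2\right) 6 \cdot 3 = 9 \cdot 6 \cdot 3 = 54 \cdot 3 = 162$)
$- 23 o a{\left(x{\left(-5 \right)} \right)} = \left(-23\right) 162 \left(-6\right) = \left(-3726\right) \left(-6\right) = 22356$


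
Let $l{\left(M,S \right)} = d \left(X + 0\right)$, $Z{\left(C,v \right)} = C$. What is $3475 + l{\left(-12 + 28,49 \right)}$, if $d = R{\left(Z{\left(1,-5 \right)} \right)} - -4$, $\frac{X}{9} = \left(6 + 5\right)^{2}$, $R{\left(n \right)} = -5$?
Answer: $2386$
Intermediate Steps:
$X = 1089$ ($X = 9 \left(6 + 5\right)^{2} = 9 \cdot 11^{2} = 9 \cdot 121 = 1089$)
$d = -1$ ($d = -5 - -4 = -5 + 4 = -1$)
$l{\left(M,S \right)} = -1089$ ($l{\left(M,S \right)} = - (1089 + 0) = \left(-1\right) 1089 = -1089$)
$3475 + l{\left(-12 + 28,49 \right)} = 3475 - 1089 = 2386$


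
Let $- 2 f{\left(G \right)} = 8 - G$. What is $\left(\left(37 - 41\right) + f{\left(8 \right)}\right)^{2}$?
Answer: $16$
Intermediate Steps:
$f{\left(G \right)} = -4 + \frac{G}{2}$ ($f{\left(G \right)} = - \frac{8 - G}{2} = -4 + \frac{G}{2}$)
$\left(\left(37 - 41\right) + f{\left(8 \right)}\right)^{2} = \left(\left(37 - 41\right) + \left(-4 + \frac{1}{2} \cdot 8\right)\right)^{2} = \left(\left(37 - 41\right) + \left(-4 + 4\right)\right)^{2} = \left(-4 + 0\right)^{2} = \left(-4\right)^{2} = 16$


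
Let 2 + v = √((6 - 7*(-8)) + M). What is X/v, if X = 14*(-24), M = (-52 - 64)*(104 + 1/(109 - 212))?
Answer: 34608/618251 + 168*I*√127317270/618251 ≈ 0.055977 + 3.0661*I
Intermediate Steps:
M = -1242476/103 (M = -116*(104 + 1/(-103)) = -116*(104 - 1/103) = -116*10711/103 = -1242476/103 ≈ -12063.)
X = -336
v = -2 + I*√127317270/103 (v = -2 + √((6 - 7*(-8)) - 1242476/103) = -2 + √((6 + 56) - 1242476/103) = -2 + √(62 - 1242476/103) = -2 + √(-1236090/103) = -2 + I*√127317270/103 ≈ -2.0 + 109.55*I)
X/v = -336/(-2 + I*√127317270/103)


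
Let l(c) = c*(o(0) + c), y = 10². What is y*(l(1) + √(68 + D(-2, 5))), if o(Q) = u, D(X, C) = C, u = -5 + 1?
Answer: -300 + 100*√73 ≈ 554.40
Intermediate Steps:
u = -4
y = 100
o(Q) = -4
l(c) = c*(-4 + c)
y*(l(1) + √(68 + D(-2, 5))) = 100*(1*(-4 + 1) + √(68 + 5)) = 100*(1*(-3) + √73) = 100*(-3 + √73) = -300 + 100*√73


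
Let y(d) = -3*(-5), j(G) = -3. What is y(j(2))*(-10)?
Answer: -150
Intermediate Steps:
y(d) = 15
y(j(2))*(-10) = 15*(-10) = -150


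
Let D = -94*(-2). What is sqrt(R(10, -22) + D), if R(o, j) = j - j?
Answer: 2*sqrt(47) ≈ 13.711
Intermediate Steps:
D = 188
R(o, j) = 0
sqrt(R(10, -22) + D) = sqrt(0 + 188) = sqrt(188) = 2*sqrt(47)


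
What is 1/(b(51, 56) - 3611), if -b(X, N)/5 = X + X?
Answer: -1/4121 ≈ -0.00024266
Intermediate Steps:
b(X, N) = -10*X (b(X, N) = -5*(X + X) = -10*X)
1/(b(51, 56) - 3611) = 1/(-10*51 - 3611) = 1/(-510 - 3611) = 1/(-4121) = -1/4121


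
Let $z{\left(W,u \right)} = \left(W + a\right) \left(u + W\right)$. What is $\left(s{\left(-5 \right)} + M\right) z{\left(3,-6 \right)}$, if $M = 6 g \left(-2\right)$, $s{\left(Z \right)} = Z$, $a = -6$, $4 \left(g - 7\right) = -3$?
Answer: $-720$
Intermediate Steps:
$g = \frac{25}{4}$ ($g = 7 + \frac{1}{4} \left(-3\right) = 7 - \frac{3}{4} = \frac{25}{4} \approx 6.25$)
$z{\left(W,u \right)} = \left(-6 + W\right) \left(W + u\right)$ ($z{\left(W,u \right)} = \left(W - 6\right) \left(u + W\right) = \left(-6 + W\right) \left(W + u\right)$)
$M = -75$ ($M = 6 \cdot \frac{25}{4} \left(-2\right) = \frac{75}{2} \left(-2\right) = -75$)
$\left(s{\left(-5 \right)} + M\right) z{\left(3,-6 \right)} = \left(-5 - 75\right) \left(3^{2} - 18 - -36 + 3 \left(-6\right)\right) = - 80 \left(9 - 18 + 36 - 18\right) = \left(-80\right) 9 = -720$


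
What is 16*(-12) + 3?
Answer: -189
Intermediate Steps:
16*(-12) + 3 = -192 + 3 = -189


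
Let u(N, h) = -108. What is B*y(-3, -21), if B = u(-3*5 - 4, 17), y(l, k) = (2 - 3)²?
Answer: -108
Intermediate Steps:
y(l, k) = 1 (y(l, k) = (-1)² = 1)
B = -108
B*y(-3, -21) = -108*1 = -108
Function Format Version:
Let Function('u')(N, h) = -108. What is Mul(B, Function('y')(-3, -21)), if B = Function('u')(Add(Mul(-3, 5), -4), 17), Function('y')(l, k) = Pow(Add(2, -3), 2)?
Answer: -108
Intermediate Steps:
Function('y')(l, k) = 1 (Function('y')(l, k) = Pow(-1, 2) = 1)
B = -108
Mul(B, Function('y')(-3, -21)) = Mul(-108, 1) = -108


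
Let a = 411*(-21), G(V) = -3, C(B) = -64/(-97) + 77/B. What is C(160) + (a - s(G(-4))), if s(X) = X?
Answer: -133888851/15520 ≈ -8626.9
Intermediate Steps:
C(B) = 64/97 + 77/B (C(B) = -64*(-1/97) + 77/B = 64/97 + 77/B)
a = -8631
C(160) + (a - s(G(-4))) = (64/97 + 77/160) + (-8631 - 1*(-3)) = (64/97 + 77*(1/160)) + (-8631 + 3) = (64/97 + 77/160) - 8628 = 17709/15520 - 8628 = -133888851/15520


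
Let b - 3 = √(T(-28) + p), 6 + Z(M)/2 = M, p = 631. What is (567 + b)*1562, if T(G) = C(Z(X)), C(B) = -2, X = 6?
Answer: 890340 + 1562*√629 ≈ 9.2952e+5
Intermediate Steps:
Z(M) = -12 + 2*M
T(G) = -2
b = 3 + √629 (b = 3 + √(-2 + 631) = 3 + √629 ≈ 28.080)
(567 + b)*1562 = (567 + (3 + √629))*1562 = (570 + √629)*1562 = 890340 + 1562*√629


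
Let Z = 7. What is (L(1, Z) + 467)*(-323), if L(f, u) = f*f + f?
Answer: -151487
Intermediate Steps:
L(f, u) = f + f² (L(f, u) = f² + f = f + f²)
(L(1, Z) + 467)*(-323) = (1*(1 + 1) + 467)*(-323) = (1*2 + 467)*(-323) = (2 + 467)*(-323) = 469*(-323) = -151487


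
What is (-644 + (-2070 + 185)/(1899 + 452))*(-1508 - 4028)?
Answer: 8392182944/2351 ≈ 3.5696e+6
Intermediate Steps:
(-644 + (-2070 + 185)/(1899 + 452))*(-1508 - 4028) = (-644 - 1885/2351)*(-5536) = -1515929/2351*(-5536) = 8392182944/2351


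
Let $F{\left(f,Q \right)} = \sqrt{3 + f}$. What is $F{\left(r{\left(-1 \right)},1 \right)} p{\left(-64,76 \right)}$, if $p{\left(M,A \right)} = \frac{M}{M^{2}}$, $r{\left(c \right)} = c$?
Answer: $- \frac{\sqrt{2}}{64} \approx -0.022097$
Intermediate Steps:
$p{\left(M,A \right)} = \frac{1}{M}$ ($p{\left(M,A \right)} = \frac{M}{M^{2}} = \frac{1}{M}$)
$F{\left(r{\left(-1 \right)},1 \right)} p{\left(-64,76 \right)} = \frac{\sqrt{3 - 1}}{-64} = \sqrt{2} \left(- \frac{1}{64}\right) = - \frac{\sqrt{2}}{64}$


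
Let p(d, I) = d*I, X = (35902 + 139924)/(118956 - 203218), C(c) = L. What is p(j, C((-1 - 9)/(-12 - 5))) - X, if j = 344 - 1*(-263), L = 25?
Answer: 639425838/42131 ≈ 15177.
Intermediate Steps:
C(c) = 25
X = -87913/42131 (X = 175826/(-84262) = 175826*(-1/84262) = -87913/42131 ≈ -2.0867)
j = 607 (j = 344 + 263 = 607)
p(d, I) = I*d
p(j, C((-1 - 9)/(-12 - 5))) - X = 25*607 - 1*(-87913/42131) = 15175 + 87913/42131 = 639425838/42131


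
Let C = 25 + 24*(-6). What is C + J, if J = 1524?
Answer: 1405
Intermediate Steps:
C = -119 (C = 25 - 144 = -119)
C + J = -119 + 1524 = 1405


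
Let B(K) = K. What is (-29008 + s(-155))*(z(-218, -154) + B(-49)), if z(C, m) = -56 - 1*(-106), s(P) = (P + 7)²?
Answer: -7104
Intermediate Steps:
s(P) = (7 + P)²
z(C, m) = 50 (z(C, m) = -56 + 106 = 50)
(-29008 + s(-155))*(z(-218, -154) + B(-49)) = (-29008 + (7 - 155)²)*(50 - 49) = (-29008 + (-148)²)*1 = (-29008 + 21904)*1 = -7104*1 = -7104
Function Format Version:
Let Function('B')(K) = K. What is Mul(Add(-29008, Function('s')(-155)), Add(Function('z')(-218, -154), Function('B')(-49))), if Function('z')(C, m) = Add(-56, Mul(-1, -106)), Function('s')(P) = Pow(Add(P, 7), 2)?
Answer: -7104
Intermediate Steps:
Function('s')(P) = Pow(Add(7, P), 2)
Function('z')(C, m) = 50 (Function('z')(C, m) = Add(-56, 106) = 50)
Mul(Add(-29008, Function('s')(-155)), Add(Function('z')(-218, -154), Function('B')(-49))) = Mul(Add(-29008, Pow(Add(7, -155), 2)), Add(50, -49)) = Mul(Add(-29008, Pow(-148, 2)), 1) = Mul(Add(-29008, 21904), 1) = Mul(-7104, 1) = -7104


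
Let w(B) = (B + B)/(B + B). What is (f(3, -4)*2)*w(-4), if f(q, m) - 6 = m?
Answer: 4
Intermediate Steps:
f(q, m) = 6 + m
w(B) = 1 (w(B) = (2*B)/((2*B)) = (2*B)*(1/(2*B)) = 1)
(f(3, -4)*2)*w(-4) = ((6 - 4)*2)*1 = (2*2)*1 = 4*1 = 4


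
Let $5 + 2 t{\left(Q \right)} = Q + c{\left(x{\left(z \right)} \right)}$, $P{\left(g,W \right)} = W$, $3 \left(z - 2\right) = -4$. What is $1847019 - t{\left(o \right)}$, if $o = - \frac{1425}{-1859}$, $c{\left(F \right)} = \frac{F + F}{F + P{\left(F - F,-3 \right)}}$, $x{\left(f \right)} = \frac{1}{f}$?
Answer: $\frac{3433614115}{1859} \approx 1.847 \cdot 10^{6}$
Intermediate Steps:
$z = \frac{2}{3}$ ($z = 2 + \frac{1}{3} \left(-4\right) = 2 - \frac{4}{3} = \frac{2}{3} \approx 0.66667$)
$c{\left(F \right)} = \frac{2 F}{-3 + F}$ ($c{\left(F \right)} = \frac{F + F}{F - 3} = \frac{2 F}{-3 + F}$)
$o = \frac{1425}{1859}$ ($o = \left(-1425\right) \left(- \frac{1}{1859}\right) = \frac{1425}{1859} \approx 0.76654$)
$t{\left(Q \right)} = - \frac{7}{2} + \frac{Q}{2}$ ($t{\left(Q \right)} = - \frac{5}{2} + \frac{Q + \frac{2}{\frac{2}{3} \left(-3 + \frac{1}{\frac{2}{3}}\right)}}{2} = - \frac{5}{2} + \frac{Q + 2 \cdot \frac{3}{2} \frac{1}{-3 + \frac{3}{2}}}{2} = - \frac{5}{2} + \frac{Q + 2 \cdot \frac{3}{2} \frac{1}{- \frac{3}{2}}}{2} = - \frac{5}{2} + \frac{Q + 2 \cdot \frac{3}{2} \left(- \frac{2}{3}\right)}{2} = - \frac{5}{2} + \frac{Q - 2}{2} = - \frac{5}{2} + \frac{-2 + Q}{2} = - \frac{5}{2} + \left(-1 + \frac{Q}{2}\right) = - \frac{7}{2} + \frac{Q}{2}$)
$1847019 - t{\left(o \right)} = 1847019 - \left(- \frac{7}{2} + \frac{1}{2} \cdot \frac{1425}{1859}\right) = 1847019 - \left(- \frac{7}{2} + \frac{1425}{3718}\right) = 1847019 - - \frac{5794}{1859} = 1847019 + \frac{5794}{1859} = \frac{3433614115}{1859}$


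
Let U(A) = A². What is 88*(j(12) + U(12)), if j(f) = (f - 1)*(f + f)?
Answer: 35904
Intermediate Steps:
j(f) = 2*f*(-1 + f) (j(f) = (-1 + f)*(2*f) = 2*f*(-1 + f))
88*(j(12) + U(12)) = 88*(2*12*(-1 + 12) + 12²) = 88*(2*12*11 + 144) = 88*(264 + 144) = 88*408 = 35904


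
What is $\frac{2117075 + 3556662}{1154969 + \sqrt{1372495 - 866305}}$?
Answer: $\frac{6552990349153}{1333952884771} - \frac{5673737 \sqrt{506190}}{1333952884771} \approx 4.9094$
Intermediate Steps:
$\frac{2117075 + 3556662}{1154969 + \sqrt{1372495 - 866305}} = \frac{5673737}{1154969 + \sqrt{506190}}$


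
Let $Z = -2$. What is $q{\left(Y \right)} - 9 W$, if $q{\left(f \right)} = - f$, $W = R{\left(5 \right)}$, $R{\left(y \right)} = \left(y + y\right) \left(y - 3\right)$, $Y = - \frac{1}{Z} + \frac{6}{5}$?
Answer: $- \frac{1817}{10} \approx -181.7$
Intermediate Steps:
$Y = \frac{17}{10}$ ($Y = - \frac{1}{-2} + \frac{6}{5} = \left(-1\right) \left(- \frac{1}{2}\right) + 6 \cdot \frac{1}{5} = \frac{1}{2} + \frac{6}{5} = \frac{17}{10} \approx 1.7$)
$R{\left(y \right)} = 2 y \left(-3 + y\right)$
$W = 20$ ($W = 2 \cdot 5 \left(-3 + 5\right) = 2 \cdot 5 \cdot 2 = 20$)
$q{\left(Y \right)} - 9 W = \left(-1\right) \frac{17}{10} - 180 = - \frac{17}{10} - 180 = - \frac{1817}{10}$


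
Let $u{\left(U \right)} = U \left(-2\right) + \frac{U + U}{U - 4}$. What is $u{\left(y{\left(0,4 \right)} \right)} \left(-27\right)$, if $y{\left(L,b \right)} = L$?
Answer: $0$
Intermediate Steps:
$u{\left(U \right)} = - 2 U + \frac{2 U}{-4 + U}$
$u{\left(y{\left(0,4 \right)} \right)} \left(-27\right) = 2 \cdot 0 \frac{1}{-4 + 0} \left(5 - 0\right) \left(-27\right) = 2 \cdot 0 \frac{1}{-4} \left(5 + 0\right) \left(-27\right) = 2 \cdot 0 \left(- \frac{1}{4}\right) 5 \left(-27\right) = 0 \left(-27\right) = 0$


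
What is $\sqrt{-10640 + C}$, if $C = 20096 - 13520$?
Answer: $4 i \sqrt{254} \approx 63.75 i$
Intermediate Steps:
$C = 6576$
$\sqrt{-10640 + C} = \sqrt{-10640 + 6576} = \sqrt{-4064} = 4 i \sqrt{254}$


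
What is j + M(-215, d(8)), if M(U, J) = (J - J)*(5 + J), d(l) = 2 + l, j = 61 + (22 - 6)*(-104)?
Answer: -1603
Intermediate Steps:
j = -1603 (j = 61 + 16*(-104) = 61 - 1664 = -1603)
M(U, J) = 0 (M(U, J) = 0*(5 + J) = 0)
j + M(-215, d(8)) = -1603 + 0 = -1603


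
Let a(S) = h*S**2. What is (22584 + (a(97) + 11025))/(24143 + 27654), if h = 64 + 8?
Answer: 711057/51797 ≈ 13.728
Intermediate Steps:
h = 72
a(S) = 72*S**2
(22584 + (a(97) + 11025))/(24143 + 27654) = (22584 + (72*97**2 + 11025))/(24143 + 27654) = (22584 + (72*9409 + 11025))/51797 = (22584 + (677448 + 11025))*(1/51797) = (22584 + 688473)*(1/51797) = 711057*(1/51797) = 711057/51797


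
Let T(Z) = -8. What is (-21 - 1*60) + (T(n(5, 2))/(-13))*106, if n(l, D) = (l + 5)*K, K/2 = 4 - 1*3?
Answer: -205/13 ≈ -15.769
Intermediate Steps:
K = 2 (K = 2*(4 - 1*3) = 2*(4 - 3) = 2*1 = 2)
n(l, D) = 10 + 2*l (n(l, D) = (l + 5)*2 = (5 + l)*2 = 10 + 2*l)
(-21 - 1*60) + (T(n(5, 2))/(-13))*106 = (-21 - 1*60) - 8/(-13)*106 = (-21 - 60) - 8*(-1/13)*106 = -81 + (8/13)*106 = -81 + 848/13 = -205/13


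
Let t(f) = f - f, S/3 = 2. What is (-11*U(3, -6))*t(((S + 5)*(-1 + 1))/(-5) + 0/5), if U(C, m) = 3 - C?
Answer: 0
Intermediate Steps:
S = 6 (S = 3*2 = 6)
t(f) = 0
(-11*U(3, -6))*t(((S + 5)*(-1 + 1))/(-5) + 0/5) = -11*(3 - 1*3)*0 = -11*(3 - 3)*0 = -11*0*0 = 0*0 = 0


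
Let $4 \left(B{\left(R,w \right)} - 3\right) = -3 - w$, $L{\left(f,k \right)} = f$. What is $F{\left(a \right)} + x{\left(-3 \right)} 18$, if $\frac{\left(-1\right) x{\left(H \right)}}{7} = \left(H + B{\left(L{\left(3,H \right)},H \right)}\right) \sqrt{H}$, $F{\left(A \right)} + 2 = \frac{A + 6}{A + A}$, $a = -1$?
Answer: $- \frac{9}{2} \approx -4.5$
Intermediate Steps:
$B{\left(R,w \right)} = \frac{9}{4} - \frac{w}{4}$ ($B{\left(R,w \right)} = 3 + \frac{-3 - w}{4} = 3 - \left(\frac{3}{4} + \frac{w}{4}\right) = \frac{9}{4} - \frac{w}{4}$)
$F{\left(A \right)} = -2 + \frac{6 + A}{2 A}$ ($F{\left(A \right)} = -2 + \frac{A + 6}{A + A} = -2 + \frac{6 + A}{2 A}$)
$x{\left(H \right)} = - 7 \sqrt{H} \left(\frac{9}{4} + \frac{3 H}{4}\right)$ ($x{\left(H \right)} = - 7 \left(H - \left(- \frac{9}{4} + \frac{H}{4}\right)\right) \sqrt{H} = - 7 \left(\frac{9}{4} + \frac{3 H}{4}\right) \sqrt{H} = - 7 \sqrt{H} \left(\frac{9}{4} + \frac{3 H}{4}\right)$)
$F{\left(a \right)} + x{\left(-3 \right)} 18 = \left(- \frac{3}{2} + \frac{3}{-1}\right) + \frac{21 \sqrt{-3} \left(-3 - -3\right)}{4} \cdot 18 = \left(- \frac{3}{2} + 3 \left(-1\right)\right) + \frac{21 i \sqrt{3} \left(-3 + 3\right)}{4} \cdot 18 = \left(- \frac{3}{2} - 3\right) + \frac{21}{4} i \sqrt{3} \cdot 0 \cdot 18 = - \frac{9}{2} + 0 \cdot 18 = - \frac{9}{2} + 0 = - \frac{9}{2}$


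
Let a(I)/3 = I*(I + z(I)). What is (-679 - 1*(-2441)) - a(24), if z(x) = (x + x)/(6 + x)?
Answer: -406/5 ≈ -81.200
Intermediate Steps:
z(x) = 2*x/(6 + x) (z(x) = (2*x)/(6 + x) = 2*x/(6 + x))
a(I) = 3*I*(I + 2*I/(6 + I)) (a(I) = 3*(I*(I + 2*I/(6 + I))) = 3*I*(I + 2*I/(6 + I)))
(-679 - 1*(-2441)) - a(24) = (-679 - 1*(-2441)) - 3*24²*(8 + 24)/(6 + 24) = (-679 + 2441) - 3*576*32/30 = 1762 - 3*576*32/30 = 1762 - 1*9216/5 = 1762 - 9216/5 = -406/5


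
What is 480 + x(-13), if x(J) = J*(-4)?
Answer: 532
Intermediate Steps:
x(J) = -4*J
480 + x(-13) = 480 - 4*(-13) = 480 + 52 = 532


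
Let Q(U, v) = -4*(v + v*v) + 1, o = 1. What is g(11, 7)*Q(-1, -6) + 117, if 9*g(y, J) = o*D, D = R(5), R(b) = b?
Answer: 458/9 ≈ 50.889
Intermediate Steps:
D = 5
g(y, J) = 5/9 (g(y, J) = (1*5)/9 = (⅑)*5 = 5/9)
Q(U, v) = 1 - 4*v - 4*v² (Q(U, v) = -4*(v + v²) + 1 = (-4*v - 4*v²) + 1 = 1 - 4*v - 4*v²)
g(11, 7)*Q(-1, -6) + 117 = 5*(1 - 4*(-6) - 4*(-6)²)/9 + 117 = 5*(1 + 24 - 4*36)/9 + 117 = 5*(1 + 24 - 144)/9 + 117 = (5/9)*(-119) + 117 = -595/9 + 117 = 458/9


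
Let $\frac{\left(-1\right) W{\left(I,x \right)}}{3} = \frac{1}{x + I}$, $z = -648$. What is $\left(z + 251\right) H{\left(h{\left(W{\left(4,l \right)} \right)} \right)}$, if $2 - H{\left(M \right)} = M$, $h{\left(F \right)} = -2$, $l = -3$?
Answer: $-1588$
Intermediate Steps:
$W{\left(I,x \right)} = - \frac{3}{I + x}$ ($W{\left(I,x \right)} = - \frac{3}{x + I} = - \frac{3}{I + x}$)
$H{\left(M \right)} = 2 - M$
$\left(z + 251\right) H{\left(h{\left(W{\left(4,l \right)} \right)} \right)} = \left(-648 + 251\right) \left(2 - -2\right) = - 397 \left(2 + 2\right) = \left(-397\right) 4 = -1588$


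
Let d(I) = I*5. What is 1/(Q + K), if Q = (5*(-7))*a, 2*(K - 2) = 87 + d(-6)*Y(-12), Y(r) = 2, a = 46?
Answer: -2/3189 ≈ -0.00062716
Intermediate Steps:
d(I) = 5*I
K = 31/2 (K = 2 + (87 + (5*(-6))*2)/2 = 2 + (87 - 30*2)/2 = 2 + (87 - 60)/2 = 2 + (1/2)*27 = 2 + 27/2 = 31/2 ≈ 15.500)
Q = -1610 (Q = (5*(-7))*46 = -35*46 = -1610)
1/(Q + K) = 1/(-1610 + 31/2) = 1/(-3189/2) = -2/3189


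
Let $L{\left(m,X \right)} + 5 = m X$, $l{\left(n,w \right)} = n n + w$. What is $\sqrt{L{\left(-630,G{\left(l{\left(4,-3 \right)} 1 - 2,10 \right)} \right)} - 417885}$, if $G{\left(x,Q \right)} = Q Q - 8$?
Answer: $5 i \sqrt{19034} \approx 689.82 i$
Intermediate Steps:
$l{\left(n,w \right)} = w + n^{2}$ ($l{\left(n,w \right)} = n^{2} + w = w + n^{2}$)
$G{\left(x,Q \right)} = -8 + Q^{2}$ ($G{\left(x,Q \right)} = Q^{2} - 8 = -8 + Q^{2}$)
$L{\left(m,X \right)} = -5 + X m$ ($L{\left(m,X \right)} = -5 + m X = -5 + X m$)
$\sqrt{L{\left(-630,G{\left(l{\left(4,-3 \right)} 1 - 2,10 \right)} \right)} - 417885} = \sqrt{\left(-5 + \left(-8 + 10^{2}\right) \left(-630\right)\right) - 417885} = \sqrt{\left(-5 + \left(-8 + 100\right) \left(-630\right)\right) - 417885} = \sqrt{\left(-5 + 92 \left(-630\right)\right) - 417885} = \sqrt{\left(-5 - 57960\right) - 417885} = \sqrt{-57965 - 417885} = \sqrt{-475850} = 5 i \sqrt{19034}$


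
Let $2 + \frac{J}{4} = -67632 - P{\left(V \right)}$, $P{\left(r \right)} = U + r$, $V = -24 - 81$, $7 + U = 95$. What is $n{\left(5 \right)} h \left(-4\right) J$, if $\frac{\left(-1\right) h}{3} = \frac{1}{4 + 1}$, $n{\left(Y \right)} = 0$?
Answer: $0$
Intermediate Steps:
$U = 88$ ($U = -7 + 95 = 88$)
$h = - \frac{3}{5}$ ($h = - \frac{3}{4 + 1} = - \frac{3}{5} \approx -0.6$)
$V = -105$ ($V = -24 - 81 = -105$)
$P{\left(r \right)} = 88 + r$
$J = -270468$ ($J = -8 + 4 \left(-67632 - \left(88 - 105\right)\right) = -8 + 4 \left(-67632 - -17\right) = -8 + 4 \left(-67632 + 17\right) = -8 + 4 \left(-67615\right) = -8 - 270460 = -270468$)
$n{\left(5 \right)} h \left(-4\right) J = 0 \left(- \frac{3}{5}\right) \left(-4\right) \left(-270468\right) = 0 \left(-4\right) \left(-270468\right) = 0 \left(-270468\right) = 0$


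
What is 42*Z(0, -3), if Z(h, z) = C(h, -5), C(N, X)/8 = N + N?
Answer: 0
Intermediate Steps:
C(N, X) = 16*N (C(N, X) = 8*(N + N) = 8*(2*N) = 16*N)
Z(h, z) = 16*h
42*Z(0, -3) = 42*(16*0) = 42*0 = 0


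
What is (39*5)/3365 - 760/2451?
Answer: -21889/86817 ≈ -0.25213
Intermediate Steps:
(39*5)/3365 - 760/2451 = 195*(1/3365) - 760*1/2451 = 39/673 - 40/129 = -21889/86817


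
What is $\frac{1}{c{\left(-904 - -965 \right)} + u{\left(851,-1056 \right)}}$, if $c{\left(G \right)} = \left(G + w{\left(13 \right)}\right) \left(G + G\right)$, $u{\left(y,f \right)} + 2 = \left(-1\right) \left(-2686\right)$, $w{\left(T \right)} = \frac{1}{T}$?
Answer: $\frac{13}{131760} \approx 9.8664 \cdot 10^{-5}$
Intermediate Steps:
$u{\left(y,f \right)} = 2684$ ($u{\left(y,f \right)} = -2 - -2686 = -2 + 2686 = 2684$)
$c{\left(G \right)} = 2 G \left(\frac{1}{13} + G\right)$ ($c{\left(G \right)} = \left(G + \frac{1}{13}\right) \left(G + G\right) = \left(G + \frac{1}{13}\right) 2 G = \left(\frac{1}{13} + G\right) 2 G = 2 G \left(\frac{1}{13} + G\right)$)
$\frac{1}{c{\left(-904 - -965 \right)} + u{\left(851,-1056 \right)}} = \frac{1}{\frac{2 \left(-904 - -965\right) \left(1 + 13 \left(-904 - -965\right)\right)}{13} + 2684} = \frac{1}{\frac{2 \left(-904 + 965\right) \left(1 + 13 \left(-904 + 965\right)\right)}{13} + 2684} = \frac{1}{\frac{2}{13} \cdot 61 \left(1 + 13 \cdot 61\right) + 2684} = \frac{1}{\frac{2}{13} \cdot 61 \left(1 + 793\right) + 2684} = \frac{1}{\frac{2}{13} \cdot 61 \cdot 794 + 2684} = \frac{1}{\frac{96868}{13} + 2684} = \frac{1}{\frac{131760}{13}} = \frac{13}{131760}$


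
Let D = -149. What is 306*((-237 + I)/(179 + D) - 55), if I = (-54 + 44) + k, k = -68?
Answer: -20043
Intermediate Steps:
I = -78 (I = (-54 + 44) - 68 = -10 - 68 = -78)
306*((-237 + I)/(179 + D) - 55) = 306*((-237 - 78)/(179 - 149) - 55) = 306*(-315/30 - 55) = 306*(-315*1/30 - 55) = 306*(-21/2 - 55) = 306*(-131/2) = -20043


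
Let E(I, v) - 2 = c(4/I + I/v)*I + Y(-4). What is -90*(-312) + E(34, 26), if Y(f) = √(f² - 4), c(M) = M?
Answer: 365696/13 + 2*√3 ≈ 28134.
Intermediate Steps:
Y(f) = √(-4 + f²)
E(I, v) = 2 + 2*√3 + I*(4/I + I/v) (E(I, v) = 2 + ((4/I + I/v)*I + √(-4 + (-4)²)) = 2 + (I*(4/I + I/v) + √(-4 + 16)) = 2 + (I*(4/I + I/v) + √12) = 2 + (I*(4/I + I/v) + 2*√3) = 2 + (2*√3 + I*(4/I + I/v)) = 2 + 2*√3 + I*(4/I + I/v))
-90*(-312) + E(34, 26) = -90*(-312) + (6 + 2*√3 + 34²/26) = 28080 + (6 + 2*√3 + 1156*(1/26)) = 28080 + (6 + 2*√3 + 578/13) = 28080 + (656/13 + 2*√3) = 365696/13 + 2*√3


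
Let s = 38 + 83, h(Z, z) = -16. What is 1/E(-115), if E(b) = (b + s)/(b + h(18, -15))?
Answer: -131/6 ≈ -21.833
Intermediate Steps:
s = 121
E(b) = (121 + b)/(-16 + b) (E(b) = (b + 121)/(b - 16) = (121 + b)/(-16 + b))
1/E(-115) = 1/((121 - 115)/(-16 - 115)) = 1/(6/(-131)) = 1/(-1/131*6) = 1/(-6/131) = -131/6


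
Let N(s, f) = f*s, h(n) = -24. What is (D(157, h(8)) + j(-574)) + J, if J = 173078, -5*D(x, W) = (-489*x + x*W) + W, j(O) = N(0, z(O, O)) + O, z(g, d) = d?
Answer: 188617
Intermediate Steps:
j(O) = O (j(O) = O*0 + O = 0 + O = O)
D(x, W) = -W/5 + 489*x/5 - W*x/5 (D(x, W) = -((-489*x + x*W) + W)/5 = -((-489*x + W*x) + W)/5 = -(W - 489*x + W*x)/5 = -W/5 + 489*x/5 - W*x/5)
(D(157, h(8)) + j(-574)) + J = ((-⅕*(-24) + (489/5)*157 - ⅕*(-24)*157) - 574) + 173078 = ((24/5 + 76773/5 + 3768/5) - 574) + 173078 = (16113 - 574) + 173078 = 15539 + 173078 = 188617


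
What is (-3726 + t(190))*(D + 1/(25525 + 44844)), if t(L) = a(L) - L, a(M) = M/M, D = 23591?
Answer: -6499193938200/70369 ≈ -9.2359e+7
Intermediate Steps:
a(M) = 1
t(L) = 1 - L
(-3726 + t(190))*(D + 1/(25525 + 44844)) = (-3726 + (1 - 1*190))*(23591 + 1/(25525 + 44844)) = (-3726 + (1 - 190))*(23591 + 1/70369) = (-3726 - 189)*(23591 + 1/70369) = -3915*1660075080/70369 = -6499193938200/70369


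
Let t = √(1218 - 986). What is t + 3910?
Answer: 3910 + 2*√58 ≈ 3925.2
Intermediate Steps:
t = 2*√58 (t = √232 = 2*√58 ≈ 15.232)
t + 3910 = 2*√58 + 3910 = 3910 + 2*√58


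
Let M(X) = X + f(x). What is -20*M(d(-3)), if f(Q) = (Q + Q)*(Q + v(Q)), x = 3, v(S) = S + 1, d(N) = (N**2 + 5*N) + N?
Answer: -660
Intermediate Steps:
d(N) = N**2 + 6*N
v(S) = 1 + S
f(Q) = 2*Q*(1 + 2*Q) (f(Q) = (Q + Q)*(Q + (1 + Q)) = (2*Q)*(1 + 2*Q) = 2*Q*(1 + 2*Q))
M(X) = 42 + X (M(X) = X + 2*3*(1 + 2*3) = X + 2*3*(1 + 6) = X + 2*3*7 = X + 42 = 42 + X)
-20*M(d(-3)) = -20*(42 - 3*(6 - 3)) = -20*(42 - 3*3) = -20*(42 - 9) = -20*33 = -660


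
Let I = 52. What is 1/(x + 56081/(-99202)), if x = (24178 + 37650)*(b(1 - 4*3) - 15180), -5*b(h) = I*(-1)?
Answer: -496010/465210769625493 ≈ -1.0662e-9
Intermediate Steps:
b(h) = 52/5 (b(h) = -52*(-1)/5 = -⅕*(-52) = 52/5)
x = -4689530144/5 (x = (24178 + 37650)*(52/5 - 15180) = 61828*(-75848/5) = -4689530144/5 ≈ -9.3791e+8)
1/(x + 56081/(-99202)) = 1/(-4689530144/5 + 56081/(-99202)) = 1/(-4689530144/5 + 56081*(-1/99202)) = 1/(-4689530144/5 - 56081/99202) = 1/(-465210769625493/496010) = -496010/465210769625493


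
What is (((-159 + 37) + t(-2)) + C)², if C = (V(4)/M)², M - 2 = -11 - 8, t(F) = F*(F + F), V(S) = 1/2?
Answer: 17366759089/1336336 ≈ 12996.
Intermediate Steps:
V(S) = ½
t(F) = 2*F² (t(F) = F*(2*F) = 2*F²)
M = -17 (M = 2 + (-11 - 8) = 2 - 19 = -17)
C = 1/1156 (C = ((½)/(-17))² = ((½)*(-1/17))² = (-1/34)² = 1/1156 ≈ 0.00086505)
(((-159 + 37) + t(-2)) + C)² = (((-159 + 37) + 2*(-2)²) + 1/1156)² = ((-122 + 2*4) + 1/1156)² = ((-122 + 8) + 1/1156)² = (-114 + 1/1156)² = (-131783/1156)² = 17366759089/1336336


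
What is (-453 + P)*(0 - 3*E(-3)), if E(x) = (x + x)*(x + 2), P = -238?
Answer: 12438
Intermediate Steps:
E(x) = 2*x*(2 + x) (E(x) = (2*x)*(2 + x) = 2*x*(2 + x))
(-453 + P)*(0 - 3*E(-3)) = (-453 - 238)*(0 - 6*(-3)*(2 - 3)) = -691*(0 - 6*(-3)*(-1)) = -691*(0 - 3*6) = -691*(0 - 18) = -691*(-18) = 12438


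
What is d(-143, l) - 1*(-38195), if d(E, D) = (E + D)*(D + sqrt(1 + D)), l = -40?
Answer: 45515 - 183*I*sqrt(39) ≈ 45515.0 - 1142.8*I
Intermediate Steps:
d(E, D) = (D + E)*(D + sqrt(1 + D))
d(-143, l) - 1*(-38195) = ((-40)**2 - 40*(-143) - 40*sqrt(1 - 40) - 143*sqrt(1 - 40)) - 1*(-38195) = (1600 + 5720 - 40*I*sqrt(39) - 143*I*sqrt(39)) + 38195 = (7320 - 183*I*sqrt(39)) + 38195 = 45515 - 183*I*sqrt(39)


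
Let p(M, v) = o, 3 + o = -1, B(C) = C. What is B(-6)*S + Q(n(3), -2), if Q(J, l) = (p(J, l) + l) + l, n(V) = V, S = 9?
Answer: -62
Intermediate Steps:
o = -4 (o = -3 - 1 = -4)
p(M, v) = -4
Q(J, l) = -4 + 2*l (Q(J, l) = (-4 + l) + l = -4 + 2*l)
B(-6)*S + Q(n(3), -2) = -6*9 + (-4 + 2*(-2)) = -54 + (-4 - 4) = -54 - 8 = -62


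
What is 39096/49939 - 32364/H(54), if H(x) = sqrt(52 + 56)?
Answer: 39096/49939 - 1798*sqrt(3) ≈ -3113.4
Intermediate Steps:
H(x) = 6*sqrt(3) (H(x) = sqrt(108) = 6*sqrt(3))
39096/49939 - 32364/H(54) = 39096/49939 - 32364*sqrt(3)/18 = 39096*(1/49939) - 1798*sqrt(3) = 39096/49939 - 1798*sqrt(3)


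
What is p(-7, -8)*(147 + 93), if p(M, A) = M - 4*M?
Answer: 5040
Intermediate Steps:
p(M, A) = -3*M
p(-7, -8)*(147 + 93) = (-3*(-7))*(147 + 93) = 21*240 = 5040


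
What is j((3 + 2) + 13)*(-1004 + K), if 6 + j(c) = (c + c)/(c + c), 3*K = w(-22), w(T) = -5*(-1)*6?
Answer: 4970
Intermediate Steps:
w(T) = 30 (w(T) = 5*6 = 30)
K = 10 (K = (1/3)*30 = 10)
j(c) = -5 (j(c) = -6 + (c + c)/(c + c) = -6 + (2*c)/((2*c)) = -6 + (2*c)*(1/(2*c)) = -6 + 1 = -5)
j((3 + 2) + 13)*(-1004 + K) = -5*(-1004 + 10) = -5*(-994) = 4970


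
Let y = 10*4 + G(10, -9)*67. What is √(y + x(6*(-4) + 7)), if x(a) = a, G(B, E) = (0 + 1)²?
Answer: 3*√10 ≈ 9.4868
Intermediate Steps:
G(B, E) = 1 (G(B, E) = 1² = 1)
y = 107 (y = 10*4 + 1*67 = 40 + 67 = 107)
√(y + x(6*(-4) + 7)) = √(107 + (6*(-4) + 7)) = √(107 + (-24 + 7)) = √(107 - 17) = √90 = 3*√10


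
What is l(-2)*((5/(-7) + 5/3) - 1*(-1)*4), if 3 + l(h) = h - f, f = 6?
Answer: -1144/21 ≈ -54.476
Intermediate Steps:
l(h) = -9 + h (l(h) = -3 + (h - 1*6) = -3 + (h - 6) = -3 + (-6 + h) = -9 + h)
l(-2)*((5/(-7) + 5/3) - 1*(-1)*4) = (-9 - 2)*((5/(-7) + 5/3) - 1*(-1)*4) = -11*((5*(-1/7) + 5*(1/3)) + 1*4) = -11*((-5/7 + 5/3) + 4) = -11*(20/21 + 4) = -11*104/21 = -1144/21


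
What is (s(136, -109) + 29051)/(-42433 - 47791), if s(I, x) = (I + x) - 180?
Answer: -14449/45112 ≈ -0.32029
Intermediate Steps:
s(I, x) = -180 + I + x
(s(136, -109) + 29051)/(-42433 - 47791) = ((-180 + 136 - 109) + 29051)/(-42433 - 47791) = (-153 + 29051)/(-90224) = 28898*(-1/90224) = -14449/45112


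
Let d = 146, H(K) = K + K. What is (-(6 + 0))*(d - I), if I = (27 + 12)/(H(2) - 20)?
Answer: -7125/8 ≈ -890.63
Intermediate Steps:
H(K) = 2*K
I = -39/16 (I = (27 + 12)/(2*2 - 20) = 39/(4 - 20) = 39/(-16) = 39*(-1/16) = -39/16 ≈ -2.4375)
(-(6 + 0))*(d - I) = (-(6 + 0))*(146 - 1*(-39/16)) = (-1*6)*(146 + 39/16) = -6*2375/16 = -7125/8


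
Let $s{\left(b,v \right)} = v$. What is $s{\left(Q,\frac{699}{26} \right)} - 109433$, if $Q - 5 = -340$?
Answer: $- \frac{2844559}{26} \approx -1.0941 \cdot 10^{5}$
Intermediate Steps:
$Q = -335$ ($Q = 5 - 340 = -335$)
$s{\left(Q,\frac{699}{26} \right)} - 109433 = \frac{699}{26} - 109433 = - \frac{2844559}{26}$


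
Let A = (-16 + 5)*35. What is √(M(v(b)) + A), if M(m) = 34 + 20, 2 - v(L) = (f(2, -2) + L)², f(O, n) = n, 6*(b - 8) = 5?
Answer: I*√331 ≈ 18.193*I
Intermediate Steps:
b = 53/6 (b = 8 + (⅙)*5 = 8 + ⅚ = 53/6 ≈ 8.8333)
A = -385 (A = -11*35 = -385)
v(L) = 2 - (-2 + L)²
M(m) = 54
√(M(v(b)) + A) = √(54 - 385) = √(-331) = I*√331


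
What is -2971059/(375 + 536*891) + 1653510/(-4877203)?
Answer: -5093584875329/777021350351 ≈ -6.5553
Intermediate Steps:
-2971059/(375 + 536*891) + 1653510/(-4877203) = -2971059/(375 + 477576) + 1653510*(-1/4877203) = -2971059/477951 - 1653510/4877203 = -2971059*1/477951 - 1653510/4877203 = -990353/159317 - 1653510/4877203 = -5093584875329/777021350351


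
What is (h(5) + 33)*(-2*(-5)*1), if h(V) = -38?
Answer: -50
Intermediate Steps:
(h(5) + 33)*(-2*(-5)*1) = (-38 + 33)*(-2*(-5)*1) = -50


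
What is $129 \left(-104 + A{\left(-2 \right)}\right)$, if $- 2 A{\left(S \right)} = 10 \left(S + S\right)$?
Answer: $-10836$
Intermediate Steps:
$A{\left(S \right)} = - 10 S$ ($A{\left(S \right)} = - \frac{10 \left(S + S\right)}{2} = - \frac{10 \cdot 2 S}{2} = - \frac{20 S}{2} = - 10 S$)
$129 \left(-104 + A{\left(-2 \right)}\right) = 129 \left(-104 - -20\right) = 129 \left(-104 + 20\right) = 129 \left(-84\right) = -10836$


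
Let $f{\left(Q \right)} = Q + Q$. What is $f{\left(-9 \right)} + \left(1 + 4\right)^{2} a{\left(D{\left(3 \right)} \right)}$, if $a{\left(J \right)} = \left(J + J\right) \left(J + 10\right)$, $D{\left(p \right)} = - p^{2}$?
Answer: $-468$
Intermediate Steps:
$a{\left(J \right)} = 2 J \left(10 + J\right)$
$f{\left(Q \right)} = 2 Q$
$f{\left(-9 \right)} + \left(1 + 4\right)^{2} a{\left(D{\left(3 \right)} \right)} = 2 \left(-9\right) + \left(1 + 4\right)^{2} \cdot 2 \left(- 3^{2}\right) \left(10 - 3^{2}\right) = -18 + 5^{2} \cdot 2 \left(\left(-1\right) 9\right) \left(10 - 9\right) = -18 + 25 \cdot 2 \left(-9\right) \left(10 - 9\right) = -18 + 25 \cdot 2 \left(-9\right) 1 = -18 + 25 \left(-18\right) = -18 - 450 = -468$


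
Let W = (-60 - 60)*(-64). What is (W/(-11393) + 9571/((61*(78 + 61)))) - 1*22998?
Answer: -2221591554823/96601247 ≈ -22998.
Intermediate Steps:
W = 7680 (W = -120*(-64) = 7680)
(W/(-11393) + 9571/((61*(78 + 61)))) - 1*22998 = (7680/(-11393) + 9571/((61*(78 + 61)))) - 1*22998 = (7680*(-1/11393) + 9571/((61*139))) - 22998 = (-7680/11393 + 9571/8479) - 22998 = 43923683/96601247 - 22998 = -2221591554823/96601247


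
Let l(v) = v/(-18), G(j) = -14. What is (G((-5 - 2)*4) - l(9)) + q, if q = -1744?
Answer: -3515/2 ≈ -1757.5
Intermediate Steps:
l(v) = -v/18 (l(v) = v*(-1/18) = -v/18)
(G((-5 - 2)*4) - l(9)) + q = (-14 - (-1)*9/18) - 1744 = (-14 - 1*(-1/2)) - 1744 = (-14 + 1/2) - 1744 = -27/2 - 1744 = -3515/2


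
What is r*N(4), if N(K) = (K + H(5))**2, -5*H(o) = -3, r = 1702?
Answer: 900358/25 ≈ 36014.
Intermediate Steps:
H(o) = 3/5 (H(o) = -1/5*(-3) = 3/5)
N(K) = (3/5 + K)**2 (N(K) = (K + 3/5)**2 = (3/5 + K)**2)
r*N(4) = 1702*((3 + 5*4)**2/25) = 1702*((3 + 20)**2/25) = 1702*((1/25)*23**2) = 1702*((1/25)*529) = 1702*(529/25) = 900358/25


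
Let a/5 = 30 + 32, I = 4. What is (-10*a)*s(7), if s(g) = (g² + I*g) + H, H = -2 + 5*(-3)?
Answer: -186000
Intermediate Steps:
H = -17 (H = -2 - 15 = -17)
a = 310 (a = 5*(30 + 32) = 5*62 = 310)
s(g) = -17 + g² + 4*g (s(g) = (g² + 4*g) - 17 = -17 + g² + 4*g)
(-10*a)*s(7) = (-10*310)*(-17 + 7² + 4*7) = -3100*(-17 + 49 + 28) = -3100*60 = -186000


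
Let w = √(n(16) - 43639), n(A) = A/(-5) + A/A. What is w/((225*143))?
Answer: I*√1091030/160875 ≈ 0.0064928*I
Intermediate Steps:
n(A) = 1 - A/5 (n(A) = A*(-⅕) + 1 = -A/5 + 1 = 1 - A/5)
w = I*√1091030/5 (w = √((1 - ⅕*16) - 43639) = √((1 - 16/5) - 43639) = √(-11/5 - 43639) = √(-218206/5) = I*√1091030/5 ≈ 208.9*I)
w/((225*143)) = (I*√1091030/5)/((225*143)) = (I*√1091030/5)/32175 = (I*√1091030/5)*(1/32175) = I*√1091030/160875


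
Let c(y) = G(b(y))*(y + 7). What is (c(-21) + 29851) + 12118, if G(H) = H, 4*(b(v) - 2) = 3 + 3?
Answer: 41920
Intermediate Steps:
b(v) = 7/2 (b(v) = 2 + (3 + 3)/4 = 2 + (¼)*6 = 2 + 3/2 = 7/2)
c(y) = 49/2 + 7*y/2 (c(y) = 7*(y + 7)/2 = 7*(7 + y)/2 = 49/2 + 7*y/2)
(c(-21) + 29851) + 12118 = ((49/2 + (7/2)*(-21)) + 29851) + 12118 = ((49/2 - 147/2) + 29851) + 12118 = (-49 + 29851) + 12118 = 29802 + 12118 = 41920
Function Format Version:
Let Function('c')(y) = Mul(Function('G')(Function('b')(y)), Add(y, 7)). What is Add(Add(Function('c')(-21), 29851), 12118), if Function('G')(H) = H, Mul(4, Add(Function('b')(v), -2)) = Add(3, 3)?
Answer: 41920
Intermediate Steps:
Function('b')(v) = Rational(7, 2) (Function('b')(v) = Add(2, Mul(Rational(1, 4), Add(3, 3))) = Add(2, Mul(Rational(1, 4), 6)) = Add(2, Rational(3, 2)) = Rational(7, 2))
Function('c')(y) = Add(Rational(49, 2), Mul(Rational(7, 2), y)) (Function('c')(y) = Mul(Rational(7, 2), Add(y, 7)) = Mul(Rational(7, 2), Add(7, y)) = Add(Rational(49, 2), Mul(Rational(7, 2), y)))
Add(Add(Function('c')(-21), 29851), 12118) = Add(Add(Add(Rational(49, 2), Mul(Rational(7, 2), -21)), 29851), 12118) = Add(Add(Add(Rational(49, 2), Rational(-147, 2)), 29851), 12118) = Add(Add(-49, 29851), 12118) = Add(29802, 12118) = 41920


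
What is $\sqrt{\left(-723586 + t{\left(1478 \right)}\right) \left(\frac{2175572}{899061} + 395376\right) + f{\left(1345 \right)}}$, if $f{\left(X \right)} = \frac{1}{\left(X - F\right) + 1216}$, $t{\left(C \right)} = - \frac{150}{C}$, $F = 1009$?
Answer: $\frac{i \sqrt{52665549739133770287579583298055}}{13567871508} \approx 5.3487 \cdot 10^{5} i$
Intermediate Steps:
$f{\left(X \right)} = \frac{1}{207 + X}$ ($f{\left(X \right)} = \frac{1}{\left(X - 1009\right) + 1216} = \frac{1}{\left(-1009 + X\right) + 1216} = \frac{1}{207 + X}$)
$\sqrt{\left(-723586 + t{\left(1478 \right)}\right) \left(\frac{2175572}{899061} + 395376\right) + f{\left(1345 \right)}} = \sqrt{\left(-723586 - \frac{150}{1478}\right) \left(\frac{2175572}{899061} + 395376\right) + \frac{1}{207 + 1345}} = \sqrt{\left(-723586 - \frac{75}{739}\right) \left(2175572 \cdot \frac{1}{899061} + 395376\right) + \frac{1}{1552}} = \sqrt{\left(-723586 - \frac{75}{739}\right) \left(\frac{2175572}{899061} + 395376\right) + \frac{1}{1552}} = \sqrt{\left(- \frac{534730129}{739}\right) \frac{355469317508}{899061} + \frac{1}{1552}} = \sqrt{- \frac{10004218631926042028}{34968741} + \frac{1}{1552}} = \sqrt{- \frac{15526547316749182258715}{54271486032}} = \frac{i \sqrt{52665549739133770287579583298055}}{13567871508}$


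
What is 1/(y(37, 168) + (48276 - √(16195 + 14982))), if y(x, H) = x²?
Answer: 49645/2464594848 + √31177/2464594848 ≈ 2.0215e-5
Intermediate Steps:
1/(y(37, 168) + (48276 - √(16195 + 14982))) = 1/(37² + (48276 - √(16195 + 14982))) = 1/(1369 + (48276 - √31177)) = 1/(49645 - √31177)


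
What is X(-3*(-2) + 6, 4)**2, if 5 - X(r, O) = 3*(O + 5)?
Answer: 484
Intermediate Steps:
X(r, O) = -10 - 3*O (X(r, O) = 5 - 3*(O + 5) = 5 - 3*(5 + O) = 5 - (15 + 3*O) = 5 + (-15 - 3*O) = -10 - 3*O)
X(-3*(-2) + 6, 4)**2 = (-10 - 3*4)**2 = (-10 - 12)**2 = (-22)**2 = 484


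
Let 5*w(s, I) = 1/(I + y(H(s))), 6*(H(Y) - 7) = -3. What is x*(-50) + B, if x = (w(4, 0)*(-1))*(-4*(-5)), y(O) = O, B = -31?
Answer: -3/13 ≈ -0.23077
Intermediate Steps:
H(Y) = 13/2 (H(Y) = 7 + (⅙)*(-3) = 7 - ½ = 13/2)
w(s, I) = 1/(5*(13/2 + I)) (w(s, I) = 1/(5*(I + 13/2)) = 1/(5*(13/2 + I)))
x = -8/13 (x = ((2/(5*(13 + 2*0)))*(-1))*(-4*(-5)) = ((2/(5*(13 + 0)))*(-1))*20 = (((⅖)/13)*(-1))*20 = (((⅖)*(1/13))*(-1))*20 = ((2/65)*(-1))*20 = -2/65*20 = -8/13 ≈ -0.61539)
x*(-50) + B = -8/13*(-50) - 31 = 400/13 - 31 = -3/13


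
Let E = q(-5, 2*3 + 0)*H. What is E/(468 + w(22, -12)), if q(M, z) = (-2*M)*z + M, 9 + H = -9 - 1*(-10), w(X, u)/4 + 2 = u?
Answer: -110/103 ≈ -1.0680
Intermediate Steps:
w(X, u) = -8 + 4*u
H = -8 (H = -9 + (-9 - 1*(-10)) = -9 + (-9 + 10) = -9 + 1 = -8)
q(M, z) = M - 2*M*z (q(M, z) = -2*M*z + M = M - 2*M*z)
E = -440 (E = -5*(1 - 2*(2*3 + 0))*(-8) = -5*(1 - 2*(6 + 0))*(-8) = -5*(1 - 2*6)*(-8) = -5*(1 - 12)*(-8) = -5*(-11)*(-8) = 55*(-8) = -440)
E/(468 + w(22, -12)) = -440/(468 + (-8 + 4*(-12))) = -440/(468 + (-8 - 48)) = -440/(468 - 56) = -440/412 = (1/412)*(-440) = -110/103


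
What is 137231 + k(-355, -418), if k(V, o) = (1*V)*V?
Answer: 263256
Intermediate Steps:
k(V, o) = V² (k(V, o) = V*V = V²)
137231 + k(-355, -418) = 137231 + (-355)² = 137231 + 126025 = 263256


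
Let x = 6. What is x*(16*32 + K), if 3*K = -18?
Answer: 3036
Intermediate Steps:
K = -6 (K = (1/3)*(-18) = -6)
x*(16*32 + K) = 6*(16*32 - 6) = 6*(512 - 6) = 6*506 = 3036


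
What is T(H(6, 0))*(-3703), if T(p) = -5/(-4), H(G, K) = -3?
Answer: -18515/4 ≈ -4628.8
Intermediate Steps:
T(p) = 5/4 (T(p) = -5*(-1/4) = 5/4)
T(H(6, 0))*(-3703) = (5/4)*(-3703) = -18515/4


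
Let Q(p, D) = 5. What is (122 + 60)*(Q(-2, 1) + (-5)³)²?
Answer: 2620800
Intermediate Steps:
(122 + 60)*(Q(-2, 1) + (-5)³)² = (122 + 60)*(5 + (-5)³)² = 182*(5 - 125)² = 182*(-120)² = 182*14400 = 2620800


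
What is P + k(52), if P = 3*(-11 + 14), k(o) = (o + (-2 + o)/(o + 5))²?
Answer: 9113437/3249 ≈ 2805.0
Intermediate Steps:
k(o) = (o + (-2 + o)/(5 + o))²
P = 9 (P = 3*3 = 9)
P + k(52) = 9 + (-2 + 52² + 6*52)²/(5 + 52)² = 9 + (-2 + 2704 + 312)²/57² = 9 + (1/3249)*3014² = 9 + (1/3249)*9084196 = 9 + 9084196/3249 = 9113437/3249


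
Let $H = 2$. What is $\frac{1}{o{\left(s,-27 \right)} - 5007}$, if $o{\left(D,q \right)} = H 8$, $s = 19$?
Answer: $- \frac{1}{4991} \approx -0.00020036$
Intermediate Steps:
$o{\left(D,q \right)} = 16$ ($o{\left(D,q \right)} = 2 \cdot 8 = 16$)
$\frac{1}{o{\left(s,-27 \right)} - 5007} = \frac{1}{16 - 5007} = \frac{1}{-4991} = - \frac{1}{4991}$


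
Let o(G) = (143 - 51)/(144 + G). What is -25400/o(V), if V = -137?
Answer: -44450/23 ≈ -1932.6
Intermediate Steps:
o(G) = 92/(144 + G)
-25400/o(V) = -25400/(92/(144 - 137)) = -25400/(92/7) = -25400/(92*(1/7)) = -25400/92/7 = -25400*7/92 = -44450/23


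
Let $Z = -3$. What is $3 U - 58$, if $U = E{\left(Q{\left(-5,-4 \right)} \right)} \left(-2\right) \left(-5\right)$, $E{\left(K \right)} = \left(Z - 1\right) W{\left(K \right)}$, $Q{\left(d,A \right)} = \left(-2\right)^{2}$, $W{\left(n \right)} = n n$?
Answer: $-1978$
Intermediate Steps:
$W{\left(n \right)} = n^{2}$
$Q{\left(d,A \right)} = 4$
$E{\left(K \right)} = - 4 K^{2}$ ($E{\left(K \right)} = \left(-3 - 1\right) K^{2} = - 4 K^{2}$)
$U = -640$ ($U = - 4 \cdot 4^{2} \left(-2\right) \left(-5\right) = \left(-4\right) 16 \left(-2\right) \left(-5\right) = \left(-64\right) \left(-2\right) \left(-5\right) = 128 \left(-5\right) = -640$)
$3 U - 58 = 3 \left(-640\right) - 58 = -1920 - 58 = -1978$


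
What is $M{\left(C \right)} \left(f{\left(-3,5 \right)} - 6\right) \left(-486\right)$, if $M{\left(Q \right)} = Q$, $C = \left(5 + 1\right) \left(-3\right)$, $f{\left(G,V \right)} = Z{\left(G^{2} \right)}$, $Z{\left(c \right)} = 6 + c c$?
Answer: $708588$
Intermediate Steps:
$Z{\left(c \right)} = 6 + c^{2}$
$f{\left(G,V \right)} = 6 + G^{4}$ ($f{\left(G,V \right)} = 6 + \left(G^{2}\right)^{2} = 6 + G^{4}$)
$C = -18$ ($C = 6 \left(-3\right) = -18$)
$M{\left(C \right)} \left(f{\left(-3,5 \right)} - 6\right) \left(-486\right) = - 18 \left(\left(6 + \left(-3\right)^{4}\right) - 6\right) \left(-486\right) = - 18 \left(\left(6 + 81\right) - 6\right) \left(-486\right) = - 18 \left(87 - 6\right) \left(-486\right) = \left(-18\right) 81 \left(-486\right) = \left(-1458\right) \left(-486\right) = 708588$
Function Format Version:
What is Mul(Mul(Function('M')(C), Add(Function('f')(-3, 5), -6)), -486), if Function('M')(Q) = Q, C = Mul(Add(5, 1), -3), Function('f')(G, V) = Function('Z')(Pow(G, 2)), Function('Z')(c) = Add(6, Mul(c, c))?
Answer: 708588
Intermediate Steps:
Function('Z')(c) = Add(6, Pow(c, 2))
Function('f')(G, V) = Add(6, Pow(G, 4)) (Function('f')(G, V) = Add(6, Pow(Pow(G, 2), 2)) = Add(6, Pow(G, 4)))
C = -18 (C = Mul(6, -3) = -18)
Mul(Mul(Function('M')(C), Add(Function('f')(-3, 5), -6)), -486) = Mul(Mul(-18, Add(Add(6, Pow(-3, 4)), -6)), -486) = Mul(Mul(-18, Add(Add(6, 81), -6)), -486) = Mul(Mul(-18, Add(87, -6)), -486) = Mul(Mul(-18, 81), -486) = Mul(-1458, -486) = 708588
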